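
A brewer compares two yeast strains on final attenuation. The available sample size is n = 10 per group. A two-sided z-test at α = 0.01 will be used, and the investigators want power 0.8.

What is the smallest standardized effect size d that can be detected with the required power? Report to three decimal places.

d ≈ 1.528

Need Φ(δ − 2.576) = 0.8, so δ = 2.576 + 0.842 = 3.417.
(The second rejection-region term Φ(−δ − z_{α/2}) is negligible and dropped.)
δ = d·√(n/2) ⇒ d = δ/√(n/2) = 3.417/√(10/2) = 1.5283.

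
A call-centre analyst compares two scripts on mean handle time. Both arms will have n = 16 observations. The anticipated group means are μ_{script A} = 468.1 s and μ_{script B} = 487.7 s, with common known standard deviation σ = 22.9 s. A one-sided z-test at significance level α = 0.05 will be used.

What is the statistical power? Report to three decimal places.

Standardized effect: d = |μ_{script A} − μ_{script B}| / σ = |468.1 − 487.7| / 22.9 = 0.8559
Noncentrality parameter: δ = d·√(n/2) = 0.8559 × √(16/2) = 2.4208
One-sided α = 0.05 → critical value z_{0.05} = 1.645.
Power = Φ(δ − 1.645) = Φ(0.776) = 0.7811.

Power ≈ 0.781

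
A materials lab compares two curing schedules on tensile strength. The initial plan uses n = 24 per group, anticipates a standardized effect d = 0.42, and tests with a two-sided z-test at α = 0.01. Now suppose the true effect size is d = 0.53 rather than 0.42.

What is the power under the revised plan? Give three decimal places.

Power ≈ 0.230

With d = 0.53: δ = d·√(n/2) = 0.53 × √(24/2) = 1.8360. Critical value z_{0.005} = 2.576.
Revised power = Φ(δ − 2.576) + Φ(−δ − 2.576) = Φ(-0.740) + Φ(-4.412) = 0.2297 + 0.0000 = 0.2297.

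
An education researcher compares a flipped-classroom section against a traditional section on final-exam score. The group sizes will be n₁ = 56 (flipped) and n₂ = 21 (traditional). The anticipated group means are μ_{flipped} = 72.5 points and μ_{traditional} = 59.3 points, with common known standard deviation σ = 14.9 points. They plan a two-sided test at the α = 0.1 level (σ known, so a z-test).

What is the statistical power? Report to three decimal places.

Power ≈ 0.965

Standardized effect: d = |μ_{flipped} − μ_{traditional}| / σ = |72.5 − 59.3| / 14.9 = 0.8859
Noncentrality parameter: δ = d / √(1/n₁ + 1/n₂) = 0.8859 / √(1/56 + 1/21) = 3.4622
Two-sided α = 0.1 → critical value z_{0.05} = 1.645.
Power = Φ(δ − 1.645) + Φ(−δ − 1.645) = Φ(1.817) + Φ(-5.107) = 0.9654 + 0.0000 = 0.9654.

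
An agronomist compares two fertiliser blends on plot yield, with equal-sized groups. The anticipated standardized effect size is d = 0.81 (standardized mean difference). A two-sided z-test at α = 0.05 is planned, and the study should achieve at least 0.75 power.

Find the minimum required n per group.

n = 22 per group

For power 0.75 need Φ(δ − z_{0.025}) = 0.75, so δ = z_{0.025} + z_{0.25} = 1.960 + 0.674 = 2.634.
(For δ > 0 the lower-tail rejection region contributes negligibly to power, so the one-term inversion is standard.)
δ = d·√(n/2) ⇒ n = 2(δ/d)² = 2 × (2.634 / 0.81)² = 21.16.
Round up to the next whole unit.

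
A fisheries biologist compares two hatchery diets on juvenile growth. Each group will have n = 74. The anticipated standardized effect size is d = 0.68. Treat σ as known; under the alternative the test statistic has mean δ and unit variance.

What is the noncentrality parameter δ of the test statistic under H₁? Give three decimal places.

The noncentrality parameter scales effect size by the design's sample-size factor: δ = d·√(n/2) = 0.68 × √(74/2) = 4.1363

δ ≈ 4.136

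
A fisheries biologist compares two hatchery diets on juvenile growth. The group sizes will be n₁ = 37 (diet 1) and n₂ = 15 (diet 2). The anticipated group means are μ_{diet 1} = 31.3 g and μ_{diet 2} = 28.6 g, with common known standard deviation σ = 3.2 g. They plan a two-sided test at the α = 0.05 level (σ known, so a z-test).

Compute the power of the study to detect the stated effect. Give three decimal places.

Power ≈ 0.787

Standardized effect: d = |μ_{diet 1} − μ_{diet 2}| / σ = |31.3 − 28.6| / 3.2 = 0.8438
Noncentrality parameter: δ = d / √(1/n₁ + 1/n₂) = 0.8438 / √(1/37 + 1/15) = 2.7565
Critical value for a two-sided test at α = 0.05: z_{α/2} = 1.960.
Power = Φ(δ − 1.960) + Φ(−δ − 1.960) = Φ(0.797) + Φ(-4.716) = 0.7871 + 0.0000 = 0.7871.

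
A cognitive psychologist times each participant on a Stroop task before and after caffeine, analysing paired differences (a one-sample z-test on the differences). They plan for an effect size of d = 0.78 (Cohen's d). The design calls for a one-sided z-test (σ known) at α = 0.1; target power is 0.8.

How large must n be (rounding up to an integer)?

n = 8

Set Φ(δ − 1.282) = 0.8; then δ − 1.282 = Φ⁻¹(0.8) = 0.842, giving δ = 2.123.
δ = d·√n ⇒ n = (δ/d)² = (2.123 / 0.78)² = 7.41.
Round up to the next whole unit.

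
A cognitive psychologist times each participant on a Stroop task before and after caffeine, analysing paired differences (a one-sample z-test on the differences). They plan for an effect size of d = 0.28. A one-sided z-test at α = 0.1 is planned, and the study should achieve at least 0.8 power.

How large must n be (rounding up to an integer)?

n = 58

For power 0.8 need Φ(δ − z_{0.1}) = 0.8, so δ = z_{0.1} + z_{0.20} = 1.282 + 0.842 = 2.123.
δ = d·√n ⇒ n = (δ/d)² = (2.123 / 0.28)² = 57.50.
Round up to the next whole unit.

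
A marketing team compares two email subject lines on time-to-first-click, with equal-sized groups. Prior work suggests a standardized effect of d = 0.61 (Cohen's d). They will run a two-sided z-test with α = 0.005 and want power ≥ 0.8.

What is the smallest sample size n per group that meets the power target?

For power 0.8 need Φ(δ − z_{0.0025}) = 0.8, so δ = z_{0.0025} + z_{0.20} = 2.807 + 0.842 = 3.649.
(For δ > 0 the lower-tail rejection region contributes negligibly to power, so the one-term inversion is standard.)
δ = d·√(n/2) ⇒ n = 2(δ/d)² = 2 × (3.649 / 0.61)² = 71.55.
Rounding up, n = 72 per group.

n = 72 per group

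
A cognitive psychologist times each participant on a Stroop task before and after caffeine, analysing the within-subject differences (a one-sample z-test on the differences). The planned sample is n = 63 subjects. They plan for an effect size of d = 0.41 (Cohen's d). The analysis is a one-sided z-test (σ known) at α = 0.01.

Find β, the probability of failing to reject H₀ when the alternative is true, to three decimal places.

Noncentrality parameter: δ = d·√n = 0.41 × √63 = 3.2543
Critical value for a one-sided test at α = 0.01: z_α = 2.326.
Power = P(Z > 2.326 − δ) = Φ(0.928) = 0.8233.
Type II error: β = 1 − power = 1 − 0.8233 = 0.1767.

β ≈ 0.177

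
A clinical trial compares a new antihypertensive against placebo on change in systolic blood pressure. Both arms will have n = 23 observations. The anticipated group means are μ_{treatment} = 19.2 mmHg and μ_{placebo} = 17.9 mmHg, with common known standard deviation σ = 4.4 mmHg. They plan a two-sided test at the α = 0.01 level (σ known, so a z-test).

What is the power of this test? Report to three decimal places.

Power ≈ 0.058

Standardized effect: d = |μ_{treatment} − μ_{placebo}| / σ = |19.2 − 17.9| / 4.4 = 0.2955
Noncentrality parameter: δ = d·√(n/2) = 0.2955 × √(23/2) = 1.0019
Critical value for a two-sided test at α = 0.01: z_{α/2} = 2.576.
Power = Φ(δ − 2.576) + Φ(−δ − 2.576) = Φ(-1.574) + Φ(-3.578) = 0.0578 + 0.0002 = 0.0579.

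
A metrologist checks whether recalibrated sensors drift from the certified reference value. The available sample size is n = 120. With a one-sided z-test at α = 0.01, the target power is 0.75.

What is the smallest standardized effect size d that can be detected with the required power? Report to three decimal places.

d ≈ 0.274

Required noncentrality: δ = z_{0.01} + z_{0.25} = 2.326 + 0.674 = 3.001.
δ = d·√n ⇒ d = δ/√n = 3.001/√120 = 0.2739.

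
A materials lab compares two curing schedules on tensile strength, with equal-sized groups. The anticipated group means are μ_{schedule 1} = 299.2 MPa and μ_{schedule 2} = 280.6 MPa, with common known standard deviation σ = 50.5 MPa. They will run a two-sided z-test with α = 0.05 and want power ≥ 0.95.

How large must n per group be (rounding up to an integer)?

Standardized effect: d = |μ_{schedule 1} − μ_{schedule 2}| / σ = |299.2 − 280.6| / 50.5 = 0.3683
Set Φ(δ − 1.960) = 0.95; then δ − 1.960 = Φ⁻¹(0.95) = 1.645, giving δ = 3.605.
(Ignoring the negligible lower-tail rejection probability gives the usual closed-form inversion.)
δ = d·√(n/2) ⇒ n = 2(δ/d)² = 2 × (3.605 / 0.3683)² = 191.58.
Round up to the next whole unit.

n = 192 per group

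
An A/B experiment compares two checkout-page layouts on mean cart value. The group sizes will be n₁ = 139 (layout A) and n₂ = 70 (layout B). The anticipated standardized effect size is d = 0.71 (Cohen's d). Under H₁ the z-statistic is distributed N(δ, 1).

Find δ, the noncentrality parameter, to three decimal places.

δ = d / √(1/n₁ + 1/n₂) = 0.71 / √(1/139 + 1/70) = 4.8444

δ ≈ 4.844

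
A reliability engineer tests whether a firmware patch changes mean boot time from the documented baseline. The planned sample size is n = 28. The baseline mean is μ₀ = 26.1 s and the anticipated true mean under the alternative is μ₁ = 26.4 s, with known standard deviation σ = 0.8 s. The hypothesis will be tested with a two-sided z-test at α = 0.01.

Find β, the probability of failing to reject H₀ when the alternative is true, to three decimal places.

β ≈ 0.723

Standardized effect: d = |μ₁ − μ₀| / σ = |26.4 − 26.1| / 0.8 = 0.3750
Noncentrality parameter: δ = d·√n = 0.3750 × √28 = 1.9843
Two-sided α = 0.01 → critical value z_{0.005} = 2.576.
Power = Φ(δ − 2.576) + Φ(−δ − 2.576) = Φ(-0.592) + Φ(-4.560) = 0.2771 + 0.0000 = 0.2771.
Type II error: β = 1 − power = 1 − 0.2771 = 0.7229.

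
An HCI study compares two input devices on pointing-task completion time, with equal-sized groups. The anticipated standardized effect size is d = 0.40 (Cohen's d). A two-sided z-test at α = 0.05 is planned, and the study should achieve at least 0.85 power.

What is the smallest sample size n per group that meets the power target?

Set Φ(δ − 1.960) = 0.85; then δ − 1.960 = Φ⁻¹(0.85) = 1.036, giving δ = 2.996.
(The Φ(−δ − z_{α/2}) term is vanishingly small for δ > 0 and is dropped in the standard sample-size formula.)
δ = d·√(n/2) ⇒ n = 2(δ/d)² = 2 × (2.996 / 0.40)² = 112.23.
Round up to the next whole unit.

n = 113 per group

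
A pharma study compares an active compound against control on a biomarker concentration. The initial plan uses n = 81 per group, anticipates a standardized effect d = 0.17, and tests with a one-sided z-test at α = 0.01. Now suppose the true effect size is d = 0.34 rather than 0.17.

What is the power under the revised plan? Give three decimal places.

With d = 0.34: δ = d·√(n/2) = 0.34 × √(81/2) = 2.1637. Critical value z_{0.01} = 2.326.
Revised power = P(Z > 2.326 − δ) = Φ(-0.163) = 0.4354.

Power ≈ 0.435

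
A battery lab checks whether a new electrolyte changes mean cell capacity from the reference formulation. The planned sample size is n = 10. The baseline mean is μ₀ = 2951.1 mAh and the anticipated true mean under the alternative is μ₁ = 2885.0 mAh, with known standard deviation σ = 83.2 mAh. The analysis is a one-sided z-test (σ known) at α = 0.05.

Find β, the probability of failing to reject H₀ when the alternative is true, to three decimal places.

Standardized effect: d = |μ₁ − μ₀| / σ = |2885.0 − 2951.1| / 83.2 = 0.7945
Noncentrality parameter: δ = d·√n = 0.7945 × √10 = 2.5123
Critical value for a one-sided test at α = 0.05: z_α = 1.645.
Power = Φ(δ − 1.645) = Φ(0.867) = 0.8072.
Type II error: β = 1 − power = 1 − 0.8072 = 0.1928.

β ≈ 0.193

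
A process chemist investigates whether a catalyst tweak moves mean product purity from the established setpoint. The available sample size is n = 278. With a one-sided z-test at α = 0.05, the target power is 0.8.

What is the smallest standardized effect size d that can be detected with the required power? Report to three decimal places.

d ≈ 0.149

Required noncentrality: δ = z_{0.05} + z_{0.20} = 1.645 + 0.842 = 2.486.
δ = d·√n ⇒ d = δ/√n = 2.486/√278 = 0.1491.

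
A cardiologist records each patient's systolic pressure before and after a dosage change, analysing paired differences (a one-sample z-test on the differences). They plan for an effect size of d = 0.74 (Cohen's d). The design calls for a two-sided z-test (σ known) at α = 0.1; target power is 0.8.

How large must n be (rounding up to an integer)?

n = 12

For power 0.8 need Φ(δ − z_{0.05}) = 0.8, so δ = z_{0.05} + z_{0.20} = 1.645 + 0.842 = 2.486.
(Ignoring the negligible lower-tail rejection probability gives the usual closed-form inversion.)
δ = d·√n ⇒ n = (δ/d)² = (2.486 / 0.74)² = 11.29.
Round up to the next whole unit.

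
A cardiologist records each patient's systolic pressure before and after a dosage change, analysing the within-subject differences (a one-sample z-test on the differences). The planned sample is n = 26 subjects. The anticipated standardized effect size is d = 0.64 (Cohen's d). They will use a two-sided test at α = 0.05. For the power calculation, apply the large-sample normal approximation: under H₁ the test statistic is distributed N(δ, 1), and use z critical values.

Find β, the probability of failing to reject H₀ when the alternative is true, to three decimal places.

β ≈ 0.096

Noncentrality parameter: δ = d·√n = 0.64 × √26 = 3.2634
Two-sided α = 0.05 → critical value z_{0.025} = 1.960.
Power = Φ(δ − 1.960) + Φ(−δ − 1.960) = Φ(1.303) + Φ(-5.223) = 0.9038 + 0.0000 = 0.9038.
Type II error: β = 1 − power = 1 − 0.9038 = 0.0962.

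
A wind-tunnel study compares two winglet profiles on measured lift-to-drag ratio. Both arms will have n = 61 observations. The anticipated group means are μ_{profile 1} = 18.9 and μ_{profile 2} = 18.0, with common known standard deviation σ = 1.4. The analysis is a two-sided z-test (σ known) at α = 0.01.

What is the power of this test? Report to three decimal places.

Standardized effect: d = |μ_{profile 1} − μ_{profile 2}| / σ = |18.9 − 18.0| / 1.4 = 0.6429
Noncentrality parameter: δ = d·√(n/2) = 0.6429 × √(61/2) = 3.5503
Critical value for a two-sided test at α = 0.01: z_{α/2} = 2.576.
Power = Φ(δ − 2.576) + Φ(−δ − 2.576) = Φ(0.974) + Φ(-6.126) = 0.8351 + 0.0000 = 0.8351.

Power ≈ 0.835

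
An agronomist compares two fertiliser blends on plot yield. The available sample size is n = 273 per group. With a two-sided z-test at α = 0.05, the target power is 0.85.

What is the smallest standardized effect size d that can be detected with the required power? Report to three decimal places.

d ≈ 0.256

Required noncentrality: δ = z_{0.025} + z_{0.15} = 1.960 + 1.036 = 2.996.
(Lower-tail contribution to power is negligible for δ > 0.)
δ = d·√(n/2) ⇒ d = δ/√(n/2) = 2.996/√(273/2) = 0.2565.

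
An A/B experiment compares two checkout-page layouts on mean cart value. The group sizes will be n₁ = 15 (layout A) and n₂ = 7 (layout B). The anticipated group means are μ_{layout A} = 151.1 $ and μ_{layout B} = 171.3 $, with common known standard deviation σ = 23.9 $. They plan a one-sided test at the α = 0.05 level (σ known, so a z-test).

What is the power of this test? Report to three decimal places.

Power ≈ 0.580

Standardized effect: d = |μ_{layout A} − μ_{layout B}| / σ = |151.1 − 171.3| / 23.9 = 0.8452
Noncentrality parameter: δ = d / √(1/n₁ + 1/n₂) = 0.8452 / √(1/15 + 1/7) = 1.8464
One-sided α = 0.05 → critical value z_{0.05} = 1.645.
Power = P(Z > 1.645 − δ) = Φ(0.202) = 0.5799.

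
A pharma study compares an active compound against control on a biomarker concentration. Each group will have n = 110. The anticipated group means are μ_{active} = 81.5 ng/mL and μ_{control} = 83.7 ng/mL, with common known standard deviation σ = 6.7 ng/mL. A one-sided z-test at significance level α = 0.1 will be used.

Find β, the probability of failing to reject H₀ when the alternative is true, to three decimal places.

β ≈ 0.124

Standardized effect: d = |μ_{active} − μ_{control}| / σ = |81.5 − 83.7| / 6.7 = 0.3284
Noncentrality parameter: δ = d·√(n/2) = 0.3284 × √(110/2) = 2.4352
One-sided α = 0.1 → critical value z_{0.1} = 1.282.
Power = Φ(δ − 1.282) = Φ(1.154) = 0.8757.
Type II error: β = 1 − power = 1 − 0.8757 = 0.1243.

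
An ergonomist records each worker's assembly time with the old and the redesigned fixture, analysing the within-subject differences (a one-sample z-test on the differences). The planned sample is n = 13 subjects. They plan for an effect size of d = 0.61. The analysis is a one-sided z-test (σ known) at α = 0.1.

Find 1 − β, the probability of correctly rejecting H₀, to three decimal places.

Power ≈ 0.821

Noncentrality parameter: δ = d·√n = 0.61 × √13 = 2.1994
Critical value for a one-sided test at α = 0.1: z_α = 1.282.
Power = P(Z > 1.282 − δ) = Φ(0.918) = 0.8206.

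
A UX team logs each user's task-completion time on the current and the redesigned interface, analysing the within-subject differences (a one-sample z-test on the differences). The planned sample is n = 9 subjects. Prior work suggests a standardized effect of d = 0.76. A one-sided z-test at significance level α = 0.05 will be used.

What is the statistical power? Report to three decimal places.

Power ≈ 0.737

Noncentrality parameter: λ = d·√n = 0.76 × √9 = 2.2800
Critical value for a one-sided test at α = 0.05: z_α = 1.645.
Power = P(Z > 1.645 − λ) = Φ(0.635) = 0.7373.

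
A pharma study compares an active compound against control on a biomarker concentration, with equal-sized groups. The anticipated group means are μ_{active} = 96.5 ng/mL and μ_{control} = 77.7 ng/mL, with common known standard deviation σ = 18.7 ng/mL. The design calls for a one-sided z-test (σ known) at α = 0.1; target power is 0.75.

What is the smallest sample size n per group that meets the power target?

Standardized effect: d = |μ_{active} − μ_{control}| / σ = |96.5 − 77.7| / 18.7 = 1.0053
For power 0.75 need Φ(δ − z_{0.1}) = 0.75, so δ = z_{0.1} + z_{0.25} = 1.282 + 0.674 = 1.956.
δ = d·√(n/2) ⇒ n = 2(δ/d)² = 2 × (1.956 / 1.0053)² = 7.57.
Round up to the next whole unit.

n = 8 per group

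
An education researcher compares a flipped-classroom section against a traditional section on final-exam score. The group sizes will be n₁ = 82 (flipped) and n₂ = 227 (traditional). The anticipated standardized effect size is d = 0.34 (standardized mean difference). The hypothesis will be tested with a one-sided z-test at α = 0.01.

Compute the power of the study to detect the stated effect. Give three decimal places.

Power ≈ 0.623

Noncentrality parameter: δ = d / √(1/n₁ + 1/n₂) = 0.34 / √(1/82 + 1/227) = 2.6389
One-sided α = 0.01 → critical value z_{0.01} = 2.326.
Power = Φ(δ − 2.326) = Φ(0.313) = 0.6227.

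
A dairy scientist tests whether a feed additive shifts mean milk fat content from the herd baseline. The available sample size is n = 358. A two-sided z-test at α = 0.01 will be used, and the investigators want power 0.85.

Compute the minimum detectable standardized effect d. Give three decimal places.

Required noncentrality: δ = z_{0.005} + z_{0.15} = 2.576 + 1.036 = 3.612.
(The second rejection-region term Φ(−δ − z_{α/2}) is negligible and dropped.)
δ = d·√n ⇒ d = δ/√n = 3.612/√358 = 0.1909.

d ≈ 0.191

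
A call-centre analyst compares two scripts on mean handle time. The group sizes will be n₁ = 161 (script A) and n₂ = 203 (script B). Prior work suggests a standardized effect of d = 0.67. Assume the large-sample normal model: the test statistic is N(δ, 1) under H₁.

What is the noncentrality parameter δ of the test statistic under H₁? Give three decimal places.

δ ≈ 6.349

The noncentrality parameter scales effect size by the design's sample-size factor: δ = d / √(1/n₁ + 1/n₂) = 0.67 / √(1/161 + 1/203) = 6.3487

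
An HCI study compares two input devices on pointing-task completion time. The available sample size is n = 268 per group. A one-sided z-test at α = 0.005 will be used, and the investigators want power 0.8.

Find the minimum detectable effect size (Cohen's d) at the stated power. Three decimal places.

Need Φ(δ − 2.576) = 0.8, so δ = 2.576 + 0.842 = 3.417.
δ = d·√(n/2) ⇒ d = δ/√(n/2) = 3.417/√(268/2) = 0.2952.

d ≈ 0.295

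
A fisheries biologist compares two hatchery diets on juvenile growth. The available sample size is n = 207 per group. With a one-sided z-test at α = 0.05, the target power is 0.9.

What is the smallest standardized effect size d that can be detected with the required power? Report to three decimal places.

Need Φ(δ − 1.645) = 0.9, so δ = 1.645 + 1.282 = 2.926.
δ = d·√(n/2) ⇒ d = δ/√(n/2) = 2.926/√(207/2) = 0.2876.

d ≈ 0.288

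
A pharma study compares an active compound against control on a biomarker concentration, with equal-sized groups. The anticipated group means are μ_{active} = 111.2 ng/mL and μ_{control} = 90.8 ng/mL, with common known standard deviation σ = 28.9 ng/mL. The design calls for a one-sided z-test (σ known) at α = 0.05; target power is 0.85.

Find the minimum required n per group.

n = 29 per group

Standardized effect: d = |μ_{active} − μ_{control}| / σ = |111.2 − 90.8| / 28.9 = 0.7059
For power 0.85 need Φ(δ − z_{0.05}) = 0.85, so δ = z_{0.05} + z_{0.15} = 1.645 + 1.036 = 2.681.
δ = d·√(n/2) ⇒ n = 2(δ/d)² = 2 × (2.681 / 0.7059)² = 28.86.
Round up to the next whole unit.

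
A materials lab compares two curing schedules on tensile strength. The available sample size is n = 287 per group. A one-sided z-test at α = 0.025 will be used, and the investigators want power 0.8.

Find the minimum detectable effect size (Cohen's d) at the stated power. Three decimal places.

Need Φ(δ − 1.960) = 0.8, so δ = 1.960 + 0.842 = 2.802.
δ = d·√(n/2) ⇒ d = δ/√(n/2) = 2.802/√(287/2) = 0.2339.

d ≈ 0.234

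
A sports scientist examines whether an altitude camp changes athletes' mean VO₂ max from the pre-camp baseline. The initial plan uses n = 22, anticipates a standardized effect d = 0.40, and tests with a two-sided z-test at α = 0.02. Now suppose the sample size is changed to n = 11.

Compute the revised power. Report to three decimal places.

Power ≈ 0.159

With n = 11: δ = d·√n = 0.40 × √11 = 1.3266. Critical value z_{0.01} = 2.326.
Revised power = Φ(δ − 2.326) + Φ(−δ − 2.326) = Φ(-1.000) + Φ(-3.653) = 0.1587 + 0.0001 = 0.1589.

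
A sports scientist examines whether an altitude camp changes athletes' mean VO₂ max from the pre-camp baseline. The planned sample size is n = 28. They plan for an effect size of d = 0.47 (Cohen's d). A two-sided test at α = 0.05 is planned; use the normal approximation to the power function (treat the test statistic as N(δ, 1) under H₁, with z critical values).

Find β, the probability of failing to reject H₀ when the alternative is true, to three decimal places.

Noncentrality parameter: δ = d·√n = 0.47 × √28 = 2.4870
Critical value for a two-sided test at α = 0.05: z_{α/2} = 1.960.
Power = Φ(δ − 1.960) + Φ(−δ − 1.960) = Φ(0.527) + Φ(-4.447) = 0.7009 + 0.0000 = 0.7009.
Type II error: β = 1 − power = 1 − 0.7009 = 0.2991.

β ≈ 0.299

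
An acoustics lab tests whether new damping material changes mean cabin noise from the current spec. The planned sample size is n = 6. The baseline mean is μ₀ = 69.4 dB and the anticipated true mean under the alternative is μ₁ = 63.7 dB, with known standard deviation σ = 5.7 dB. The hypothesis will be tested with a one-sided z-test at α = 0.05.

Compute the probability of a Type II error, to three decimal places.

Standardized effect: d = |μ₁ − μ₀| / σ = |63.7 − 69.4| / 5.7 = 1.0000
Noncentrality parameter: δ = d·√n = 1.0000 × √6 = 2.4495
Critical value for a one-sided test at α = 0.05: z_α = 1.645.
Power = Φ(δ − 1.645) = Φ(0.805) = 0.7895.
Type II error: β = 1 − power = 1 − 0.7895 = 0.2105.

β ≈ 0.211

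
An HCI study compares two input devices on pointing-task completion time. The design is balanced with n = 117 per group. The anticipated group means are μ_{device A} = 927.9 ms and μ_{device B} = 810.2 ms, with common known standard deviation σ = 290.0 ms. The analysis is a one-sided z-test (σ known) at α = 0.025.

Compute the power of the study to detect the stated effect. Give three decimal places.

Power ≈ 0.874

Standardized effect: d = |μ_{device A} − μ_{device B}| / σ = |927.9 − 810.2| / 290.0 = 0.4059
Noncentrality parameter: δ = d·√(n/2) = 0.4059 × √(117/2) = 3.1042
One-sided α = 0.025 → critical value z_{0.025} = 1.960.
Power = Φ(δ − 1.960) = Φ(1.144) = 0.8737.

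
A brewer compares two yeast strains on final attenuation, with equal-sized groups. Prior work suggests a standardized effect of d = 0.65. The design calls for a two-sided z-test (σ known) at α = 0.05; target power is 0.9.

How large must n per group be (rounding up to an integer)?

Set Φ(δ − 1.960) = 0.9; then δ − 1.960 = Φ⁻¹(0.9) = 1.282, giving δ = 3.242.
(For δ > 0 the lower-tail rejection region contributes negligibly to power, so the one-term inversion is standard.)
δ = d·√(n/2) ⇒ n = 2(δ/d)² = 2 × (3.242 / 0.65)² = 49.74.
Round up to the next whole unit.

n = 50 per group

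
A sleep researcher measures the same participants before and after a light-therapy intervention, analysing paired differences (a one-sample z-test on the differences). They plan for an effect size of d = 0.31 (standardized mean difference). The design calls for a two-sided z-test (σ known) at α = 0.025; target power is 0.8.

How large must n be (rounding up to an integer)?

Set Φ(δ − 2.241) = 0.8; then δ − 2.241 = Φ⁻¹(0.8) = 0.842, giving δ = 3.083.
(The Φ(−δ − z_{α/2}) term is vanishingly small for δ > 0 and is dropped in the standard sample-size formula.)
δ = d·√n ⇒ n = (δ/d)² = (3.083 / 0.31)² = 98.91.
Round up to the next whole unit.

n = 99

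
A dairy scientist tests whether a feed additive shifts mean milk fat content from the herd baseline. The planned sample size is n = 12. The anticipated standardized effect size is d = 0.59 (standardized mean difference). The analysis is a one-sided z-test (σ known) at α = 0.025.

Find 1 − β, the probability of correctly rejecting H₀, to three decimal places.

Noncentrality parameter: δ = d·√n = 0.59 × √12 = 2.0438
Critical value for a one-sided test at α = 0.025: z_α = 1.960.
Power = Φ(δ − 1.960) = Φ(0.084) = 0.5334.

Power ≈ 0.533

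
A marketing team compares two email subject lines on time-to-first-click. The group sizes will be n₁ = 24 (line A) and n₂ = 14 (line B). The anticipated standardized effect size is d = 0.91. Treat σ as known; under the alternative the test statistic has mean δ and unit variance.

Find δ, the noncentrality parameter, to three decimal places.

δ = d / √(1/n₁ + 1/n₂) = 0.91 / √(1/24 + 1/14) = 2.7059

δ ≈ 2.706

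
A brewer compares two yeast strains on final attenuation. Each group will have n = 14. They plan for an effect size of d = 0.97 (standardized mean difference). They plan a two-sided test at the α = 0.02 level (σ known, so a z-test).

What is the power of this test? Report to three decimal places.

Noncentrality parameter: δ = d·√(n/2) = 0.97 × √(14/2) = 2.5664
Critical value for a two-sided test at α = 0.02: z_{α/2} = 2.326.
Power = Φ(δ − 2.326) + Φ(−δ − 2.326) = Φ(0.240) + Φ(-4.893) = 0.5948 + 0.0000 = 0.5948.

Power ≈ 0.595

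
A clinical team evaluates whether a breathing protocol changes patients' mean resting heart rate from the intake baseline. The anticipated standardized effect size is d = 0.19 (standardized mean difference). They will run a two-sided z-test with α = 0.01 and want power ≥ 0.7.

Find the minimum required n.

n = 267

Set Φ(δ − 2.576) = 0.7; then δ − 2.576 = Φ⁻¹(0.7) = 0.524, giving δ = 3.100.
(The Φ(−δ − z_{α/2}) term is vanishingly small for δ > 0 and is dropped in the standard sample-size formula.)
δ = d·√n ⇒ n = (δ/d)² = (3.100 / 0.19)² = 266.24.
Round up to the next whole unit.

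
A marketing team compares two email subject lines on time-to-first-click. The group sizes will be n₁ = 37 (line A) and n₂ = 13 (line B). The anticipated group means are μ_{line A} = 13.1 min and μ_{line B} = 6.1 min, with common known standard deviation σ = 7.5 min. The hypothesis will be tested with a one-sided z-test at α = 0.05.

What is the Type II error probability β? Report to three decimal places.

Standardized effect: d = |μ_{line A} − μ_{line B}| / σ = |13.1 − 6.1| / 7.5 = 0.9333
Noncentrality parameter: δ = d / √(1/n₁ + 1/n₂) = 0.9333 / √(1/37 + 1/13) = 2.8948
Critical value for a one-sided test at α = 0.05: z_α = 1.645.
Power = Φ(δ − 1.645) = Φ(1.250) = 0.8943.
Type II error: β = 1 − power = 1 − 0.8943 = 0.1057.

β ≈ 0.106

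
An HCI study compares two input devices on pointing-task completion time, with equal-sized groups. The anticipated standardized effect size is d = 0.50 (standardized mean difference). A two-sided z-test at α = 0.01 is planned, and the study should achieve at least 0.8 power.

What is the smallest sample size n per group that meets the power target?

n = 94 per group

Set Φ(δ − 2.576) = 0.8; then δ − 2.576 = Φ⁻¹(0.8) = 0.842, giving δ = 3.417.
(For δ > 0 the lower-tail rejection region contributes negligibly to power, so the one-term inversion is standard.)
δ = d·√(n/2) ⇒ n = 2(δ/d)² = 2 × (3.417 / 0.50)² = 93.43.
Rounding up, n = 94 per group.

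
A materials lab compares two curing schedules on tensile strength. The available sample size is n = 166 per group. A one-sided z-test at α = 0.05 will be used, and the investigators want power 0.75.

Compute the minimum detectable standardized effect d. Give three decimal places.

Required noncentrality: δ = z_{0.05} + z_{0.25} = 1.645 + 0.674 = 2.319.
δ = d·√(n/2) ⇒ d = δ/√(n/2) = 2.319/√(166/2) = 0.2546.

d ≈ 0.255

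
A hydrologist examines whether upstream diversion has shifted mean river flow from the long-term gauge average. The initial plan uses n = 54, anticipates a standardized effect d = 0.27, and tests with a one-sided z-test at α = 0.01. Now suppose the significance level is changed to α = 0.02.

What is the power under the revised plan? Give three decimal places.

Power ≈ 0.472

δ = d·√n = 0.27 × √54 = 1.9841 (unchanged). New critical value: z_{0.02} = 2.054.
Revised power = P(Z > 2.054 − δ) = Φ(-0.070) = 0.4722.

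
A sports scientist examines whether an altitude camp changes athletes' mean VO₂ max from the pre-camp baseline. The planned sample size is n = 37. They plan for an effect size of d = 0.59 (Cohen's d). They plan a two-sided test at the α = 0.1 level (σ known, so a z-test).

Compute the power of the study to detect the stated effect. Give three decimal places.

Noncentrality parameter: δ = d·√n = 0.59 × √37 = 3.5888
Critical value for a two-sided test at α = 0.1: z_{α/2} = 1.645.
Power = Φ(δ − 1.645) + Φ(−δ − 1.645) = Φ(1.944) + Φ(-5.234) = 0.9741 + 0.0000 = 0.9741.

Power ≈ 0.974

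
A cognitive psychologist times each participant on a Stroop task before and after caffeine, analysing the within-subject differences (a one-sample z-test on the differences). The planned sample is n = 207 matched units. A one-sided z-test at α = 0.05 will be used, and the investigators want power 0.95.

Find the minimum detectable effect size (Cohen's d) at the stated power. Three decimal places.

Required noncentrality: δ = z_{0.05} + z_{0.05} = 1.645 + 1.645 = 3.290.
δ = d·√n ⇒ d = δ/√n = 3.290/√207 = 0.2287.

d ≈ 0.229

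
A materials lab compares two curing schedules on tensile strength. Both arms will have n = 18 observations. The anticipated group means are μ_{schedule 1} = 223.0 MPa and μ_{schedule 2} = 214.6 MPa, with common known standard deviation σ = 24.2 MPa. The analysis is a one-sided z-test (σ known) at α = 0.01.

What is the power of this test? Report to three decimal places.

Power ≈ 0.099

Standardized effect: d = |μ_{schedule 1} − μ_{schedule 2}| / σ = |223.0 − 214.6| / 24.2 = 0.3471
Noncentrality parameter: δ = d·√(n/2) = 0.3471 × √(18/2) = 1.0413
Critical value for a one-sided test at α = 0.01: z_α = 2.326.
Power = P(Z > 2.326 − δ) = Φ(-1.285) = 0.0994.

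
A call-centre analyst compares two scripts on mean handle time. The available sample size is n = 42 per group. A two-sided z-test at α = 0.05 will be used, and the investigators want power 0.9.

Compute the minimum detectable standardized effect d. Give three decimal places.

Required noncentrality: δ = z_{0.025} + z_{0.10} = 1.960 + 1.282 = 3.242.
(The second rejection-region term Φ(−δ − z_{α/2}) is negligible and dropped.)
δ = d·√(n/2) ⇒ d = δ/√(n/2) = 3.242/√(42/2) = 0.7074.

d ≈ 0.707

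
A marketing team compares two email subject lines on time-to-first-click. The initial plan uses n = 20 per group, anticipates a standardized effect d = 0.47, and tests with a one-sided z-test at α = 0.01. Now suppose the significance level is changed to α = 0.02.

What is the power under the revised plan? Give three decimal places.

δ = d·√(n/2) = 0.47 × √(20/2) = 1.4863 (unchanged). New critical value: z_{0.02} = 2.054.
Revised power = Φ(δ − 2.054) = Φ(-0.567) = 0.2852.

Power ≈ 0.285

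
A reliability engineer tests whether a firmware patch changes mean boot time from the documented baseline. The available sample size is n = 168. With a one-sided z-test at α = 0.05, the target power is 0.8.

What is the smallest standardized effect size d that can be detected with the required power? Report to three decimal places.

d ≈ 0.192

Need Φ(δ − 1.645) = 0.8, so δ = 1.645 + 0.842 = 2.486.
δ = d·√n ⇒ d = δ/√n = 2.486/√168 = 0.1918.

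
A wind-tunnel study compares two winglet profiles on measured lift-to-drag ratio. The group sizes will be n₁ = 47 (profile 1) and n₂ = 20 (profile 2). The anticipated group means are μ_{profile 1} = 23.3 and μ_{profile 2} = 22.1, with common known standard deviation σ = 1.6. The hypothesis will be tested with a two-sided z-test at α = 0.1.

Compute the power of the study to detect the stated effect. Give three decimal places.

Power ≈ 0.878

Standardized effect: d = |μ_{profile 1} − μ_{profile 2}| / σ = |23.3 − 22.1| / 1.6 = 0.7500
Noncentrality parameter: δ = d / √(1/n₁ + 1/n₂) = 0.7500 / √(1/47 + 1/20) = 2.8092
Critical value for a two-sided test at α = 0.1: z_{α/2} = 1.645.
Power = Φ(δ − 1.645) + Φ(−δ − 1.645) = Φ(1.164) + Φ(-4.454) = 0.8779 + 0.0000 = 0.8779.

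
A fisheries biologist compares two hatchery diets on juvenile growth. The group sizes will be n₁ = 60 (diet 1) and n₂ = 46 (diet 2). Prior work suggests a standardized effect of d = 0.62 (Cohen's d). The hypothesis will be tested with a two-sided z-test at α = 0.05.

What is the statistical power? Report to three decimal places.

Power ≈ 0.886

Noncentrality parameter: δ = d / √(1/n₁ + 1/n₂) = 0.62 / √(1/60 + 1/46) = 3.1637
Two-sided α = 0.05 → critical value z_{0.025} = 1.960.
Power = Φ(δ − 1.960) + Φ(−δ − 1.960) = Φ(1.204) + Φ(-5.124) = 0.8857 + 0.0000 = 0.8857.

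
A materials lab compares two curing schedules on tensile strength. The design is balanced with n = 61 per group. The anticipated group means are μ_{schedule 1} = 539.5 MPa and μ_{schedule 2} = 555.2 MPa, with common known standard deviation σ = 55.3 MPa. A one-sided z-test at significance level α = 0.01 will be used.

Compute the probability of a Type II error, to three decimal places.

Standardized effect: d = |μ_{schedule 1} − μ_{schedule 2}| / σ = |539.5 − 555.2| / 55.3 = 0.2839
Noncentrality parameter: δ = d·√(n/2) = 0.2839 × √(61/2) = 1.5679
One-sided α = 0.01 → critical value z_{0.01} = 2.326.
Power = P(Z > 2.326 − δ) = Φ(-0.758) = 0.2241.
Type II error: β = 1 − power = 1 − 0.2241 = 0.7759.

β ≈ 0.776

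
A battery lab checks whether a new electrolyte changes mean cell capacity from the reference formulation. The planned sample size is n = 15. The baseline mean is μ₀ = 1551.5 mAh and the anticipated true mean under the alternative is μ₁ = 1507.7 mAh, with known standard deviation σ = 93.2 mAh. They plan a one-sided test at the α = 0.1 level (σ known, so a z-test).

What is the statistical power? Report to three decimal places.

Power ≈ 0.705

Standardized effect: d = |μ₁ − μ₀| / σ = |1507.7 − 1551.5| / 93.2 = 0.4700
Noncentrality parameter: δ = d·√n = 0.4700 × √15 = 1.8201
Critical value for a one-sided test at α = 0.1: z_α = 1.282.
Power = Φ(δ − 1.282) = Φ(0.539) = 0.7049.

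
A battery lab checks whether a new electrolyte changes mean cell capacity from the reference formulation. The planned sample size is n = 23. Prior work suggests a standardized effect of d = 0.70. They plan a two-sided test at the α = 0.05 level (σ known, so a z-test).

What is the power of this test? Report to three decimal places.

Power ≈ 0.919

Noncentrality parameter: δ = d·√n = 0.70 × √23 = 3.3571
Critical value for a two-sided test at α = 0.05: z_{α/2} = 1.960.
Power = Φ(δ − 1.960) + Φ(−δ − 1.960) = Φ(1.397) + Φ(-5.317) = 0.9188 + 0.0000 = 0.9188.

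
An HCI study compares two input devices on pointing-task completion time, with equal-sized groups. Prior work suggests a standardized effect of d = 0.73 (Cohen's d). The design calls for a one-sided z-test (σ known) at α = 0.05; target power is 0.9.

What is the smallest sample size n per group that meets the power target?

For power 0.9 need Φ(δ − z_{0.05}) = 0.9, so δ = z_{0.05} + z_{0.10} = 1.645 + 1.282 = 2.926.
δ = d·√(n/2) ⇒ n = 2(δ/d)² = 2 × (2.926 / 0.73)² = 32.14.
Rounding up, n = 33 per group.

n = 33 per group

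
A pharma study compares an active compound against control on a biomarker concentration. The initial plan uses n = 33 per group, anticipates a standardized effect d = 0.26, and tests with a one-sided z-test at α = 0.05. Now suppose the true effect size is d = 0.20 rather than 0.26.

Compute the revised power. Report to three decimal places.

With d = 0.20: δ = d·√(n/2) = 0.20 × √(33/2) = 0.8124. Critical value z_{0.05} = 1.645.
Revised power = Φ(δ − 1.645) = Φ(-0.832) = 0.2026.

Power ≈ 0.203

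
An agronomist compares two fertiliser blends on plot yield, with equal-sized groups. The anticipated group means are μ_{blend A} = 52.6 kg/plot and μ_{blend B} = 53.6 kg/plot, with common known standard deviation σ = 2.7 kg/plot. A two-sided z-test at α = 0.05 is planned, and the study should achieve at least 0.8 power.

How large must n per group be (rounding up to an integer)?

n = 115 per group

Standardized effect: d = |μ_{blend A} − μ_{blend B}| / σ = |52.6 − 53.6| / 2.7 = 0.3704
Set Φ(δ − 1.960) = 0.8; then δ − 1.960 = Φ⁻¹(0.8) = 0.842, giving δ = 2.802.
(For δ > 0 the lower-tail rejection region contributes negligibly to power, so the one-term inversion is standard.)
δ = d·√(n/2) ⇒ n = 2(δ/d)² = 2 × (2.802 / 0.3704)² = 114.44.
Round up to the next whole unit.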